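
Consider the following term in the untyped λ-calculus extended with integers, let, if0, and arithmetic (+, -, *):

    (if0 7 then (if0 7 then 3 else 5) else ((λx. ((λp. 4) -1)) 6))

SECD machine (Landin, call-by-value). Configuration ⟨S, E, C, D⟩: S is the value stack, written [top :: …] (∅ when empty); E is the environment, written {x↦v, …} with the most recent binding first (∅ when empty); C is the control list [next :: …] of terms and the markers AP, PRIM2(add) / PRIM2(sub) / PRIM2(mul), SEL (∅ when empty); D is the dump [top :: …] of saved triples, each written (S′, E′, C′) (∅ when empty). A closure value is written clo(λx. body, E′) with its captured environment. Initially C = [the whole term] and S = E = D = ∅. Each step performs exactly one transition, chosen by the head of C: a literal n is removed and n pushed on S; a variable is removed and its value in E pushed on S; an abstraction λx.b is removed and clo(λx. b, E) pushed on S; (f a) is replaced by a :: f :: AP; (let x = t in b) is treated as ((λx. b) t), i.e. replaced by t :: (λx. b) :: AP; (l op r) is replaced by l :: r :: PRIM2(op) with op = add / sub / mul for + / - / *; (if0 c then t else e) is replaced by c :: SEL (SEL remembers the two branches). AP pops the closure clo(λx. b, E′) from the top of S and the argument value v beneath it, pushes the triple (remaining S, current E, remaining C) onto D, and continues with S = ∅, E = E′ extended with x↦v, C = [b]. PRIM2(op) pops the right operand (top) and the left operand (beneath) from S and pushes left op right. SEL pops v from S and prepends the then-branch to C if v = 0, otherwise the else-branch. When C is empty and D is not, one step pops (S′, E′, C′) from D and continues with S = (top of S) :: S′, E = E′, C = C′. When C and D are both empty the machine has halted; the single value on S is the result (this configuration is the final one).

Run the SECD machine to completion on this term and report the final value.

Answer: 4

Derivation:
[0] ⟨S=∅; E=∅; C=[(if0 7 then (if0 7 then 3 else 5) else ((λx. ((λp. 4) -1)) 6))]; D=∅⟩
[1] ⟨S=∅; E=∅; C=[7 :: SEL]; D=∅⟩
[2] ⟨S=[7]; E=∅; C=[SEL]; D=∅⟩
[3] ⟨S=∅; E=∅; C=[((λx. ((λp. 4) -1)) 6)]; D=∅⟩
[4] ⟨S=∅; E=∅; C=[6 :: (λx. ((λp. 4) -1)) :: AP]; D=∅⟩
[5] ⟨S=[6]; E=∅; C=[(λx. ((λp. 4) -1)) :: AP]; D=∅⟩
[6] ⟨S=[clo(λx. ((λp. 4) -1), ∅) :: 6]; E=∅; C=[AP]; D=∅⟩
[7] ⟨S=∅; E={x↦6}; C=[((λp. 4) -1)]; D=[(∅, ∅, ∅)]⟩
[8] ⟨S=∅; E={x↦6}; C=[-1 :: (λp. 4) :: AP]; D=[(∅, ∅, ∅)]⟩
[9] ⟨S=[-1]; E={x↦6}; C=[(λp. 4) :: AP]; D=[(∅, ∅, ∅)]⟩
[10] ⟨S=[clo(λp. 4, {x↦6}) :: -1]; E={x↦6}; C=[AP]; D=[(∅, ∅, ∅)]⟩
[11] ⟨S=∅; E={p↦-1, x↦6}; C=[4]; D=[(∅, {x↦6}, ∅) :: (∅, ∅, ∅)]⟩
[12] ⟨S=[4]; E={p↦-1, x↦6}; C=∅; D=[(∅, {x↦6}, ∅) :: (∅, ∅, ∅)]⟩
[13] ⟨S=[4]; E={x↦6}; C=∅; D=[(∅, ∅, ∅)]⟩
[14] ⟨S=[4]; E=∅; C=∅; D=∅⟩
→ final value 4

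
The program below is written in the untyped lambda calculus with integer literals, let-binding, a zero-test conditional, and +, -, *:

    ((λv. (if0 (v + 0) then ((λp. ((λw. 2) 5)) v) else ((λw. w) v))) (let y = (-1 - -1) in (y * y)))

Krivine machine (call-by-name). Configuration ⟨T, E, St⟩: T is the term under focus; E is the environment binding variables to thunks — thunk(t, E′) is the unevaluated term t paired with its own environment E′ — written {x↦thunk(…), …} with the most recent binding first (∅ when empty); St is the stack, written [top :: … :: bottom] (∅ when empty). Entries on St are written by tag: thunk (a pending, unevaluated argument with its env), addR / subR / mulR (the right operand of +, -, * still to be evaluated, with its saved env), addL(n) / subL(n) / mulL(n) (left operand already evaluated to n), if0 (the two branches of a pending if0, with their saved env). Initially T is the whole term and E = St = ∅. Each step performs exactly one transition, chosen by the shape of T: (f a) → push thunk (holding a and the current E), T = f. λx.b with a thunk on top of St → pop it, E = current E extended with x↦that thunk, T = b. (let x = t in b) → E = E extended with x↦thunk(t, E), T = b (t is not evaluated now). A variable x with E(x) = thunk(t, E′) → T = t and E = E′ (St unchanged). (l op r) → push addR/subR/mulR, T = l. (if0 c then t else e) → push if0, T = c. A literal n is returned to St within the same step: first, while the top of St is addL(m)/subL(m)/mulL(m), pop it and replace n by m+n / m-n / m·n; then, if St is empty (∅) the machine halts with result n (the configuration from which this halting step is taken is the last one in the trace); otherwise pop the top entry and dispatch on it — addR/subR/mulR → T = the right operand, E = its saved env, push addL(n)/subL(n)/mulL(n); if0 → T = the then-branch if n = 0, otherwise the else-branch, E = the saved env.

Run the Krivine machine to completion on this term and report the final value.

[0] ⟨T=((λv. (if0 (v + 0) then ((λp. ((λw. 2) 5)) v) else ((λw. w) v))) (let y = (-1 - -1) in (y * y))); E=∅; St=∅⟩
[1] ⟨T=(λv. (if0 (v + 0) then ((λp. ((λw. 2) 5)) v) else ((λw. w) v))); E=∅; St=[thunk]⟩
[2] ⟨T=(if0 (v + 0) then ((λp. ((λw. 2) 5)) v) else ((λw. w) v)); E={v↦thunk((let y = (-1 - -1) in (y * y)), ∅)}; St=∅⟩
[3] ⟨T=(v + 0); E={v↦thunk((let y = (-1 - -1) in (y * y)), ∅)}; St=[if0]⟩
[4] ⟨T=v; E={v↦thunk((let y = (-1 - -1) in (y * y)), ∅)}; St=[addR :: if0]⟩
[5] ⟨T=(let y = (-1 - -1) in (y * y)); E=∅; St=[addR :: if0]⟩
[6] ⟨T=(y * y); E={y↦thunk((-1 - -1), ∅)}; St=[addR :: if0]⟩
[7] ⟨T=y; E={y↦thunk((-1 - -1), ∅)}; St=[mulR :: addR :: if0]⟩
[8] ⟨T=(-1 - -1); E=∅; St=[mulR :: addR :: if0]⟩
[9] ⟨T=-1; E=∅; St=[subR :: mulR :: addR :: if0]⟩
[10] ⟨T=-1; E=∅; St=[subL(-1) :: mulR :: addR :: if0]⟩
[11] ⟨T=y; E={y↦thunk((-1 - -1), ∅)}; St=[mulL(0) :: addR :: if0]⟩
[12] ⟨T=(-1 - -1); E=∅; St=[mulL(0) :: addR :: if0]⟩
[13] ⟨T=-1; E=∅; St=[subR :: mulL(0) :: addR :: if0]⟩
[14] ⟨T=-1; E=∅; St=[subL(-1) :: mulL(0) :: addR :: if0]⟩
[15] ⟨T=0; E={v↦thunk((let y = (-1 - -1) in (y * y)), ∅)}; St=[addL(0) :: if0]⟩
[16] ⟨T=((λp. ((λw. 2) 5)) v); E={v↦thunk((let y = (-1 - -1) in (y * y)), ∅)}; St=∅⟩
[17] ⟨T=(λp. ((λw. 2) 5)); E={v↦thunk((let y = (-1 - -1) in (y * y)), ∅)}; St=[thunk]⟩
[18] ⟨T=((λw. 2) 5); E={p↦thunk(v, {v↦thunk((let y = (-1 - -1) in (y * y)), ∅)}), v↦thunk((let y = (-1 - -1) in (y * y)), ∅)}; St=∅⟩
[19] ⟨T=(λw. 2); E={p↦thunk(v, {v↦thunk((let y = (-1 - -1) in (y * y)), ∅)}), v↦thunk((let y = (-1 - -1) in (y * y)), ∅)}; St=[thunk]⟩
[20] ⟨T=2; E={w↦thunk(5, {p↦thunk(v, {v↦thunk((let y = (-1 - -1) in (y * y)), ∅)}), v↦thunk((let y = (-1 - -1) in (y * y)), ∅)}), p↦thunk(v, {v↦thunk((let y = (-1 - -1) in (y * y)), ∅)}), v↦thunk((let y = (-1 - -1) in (y * y)), ∅)}; St=∅⟩
→ final value 2

Answer: 2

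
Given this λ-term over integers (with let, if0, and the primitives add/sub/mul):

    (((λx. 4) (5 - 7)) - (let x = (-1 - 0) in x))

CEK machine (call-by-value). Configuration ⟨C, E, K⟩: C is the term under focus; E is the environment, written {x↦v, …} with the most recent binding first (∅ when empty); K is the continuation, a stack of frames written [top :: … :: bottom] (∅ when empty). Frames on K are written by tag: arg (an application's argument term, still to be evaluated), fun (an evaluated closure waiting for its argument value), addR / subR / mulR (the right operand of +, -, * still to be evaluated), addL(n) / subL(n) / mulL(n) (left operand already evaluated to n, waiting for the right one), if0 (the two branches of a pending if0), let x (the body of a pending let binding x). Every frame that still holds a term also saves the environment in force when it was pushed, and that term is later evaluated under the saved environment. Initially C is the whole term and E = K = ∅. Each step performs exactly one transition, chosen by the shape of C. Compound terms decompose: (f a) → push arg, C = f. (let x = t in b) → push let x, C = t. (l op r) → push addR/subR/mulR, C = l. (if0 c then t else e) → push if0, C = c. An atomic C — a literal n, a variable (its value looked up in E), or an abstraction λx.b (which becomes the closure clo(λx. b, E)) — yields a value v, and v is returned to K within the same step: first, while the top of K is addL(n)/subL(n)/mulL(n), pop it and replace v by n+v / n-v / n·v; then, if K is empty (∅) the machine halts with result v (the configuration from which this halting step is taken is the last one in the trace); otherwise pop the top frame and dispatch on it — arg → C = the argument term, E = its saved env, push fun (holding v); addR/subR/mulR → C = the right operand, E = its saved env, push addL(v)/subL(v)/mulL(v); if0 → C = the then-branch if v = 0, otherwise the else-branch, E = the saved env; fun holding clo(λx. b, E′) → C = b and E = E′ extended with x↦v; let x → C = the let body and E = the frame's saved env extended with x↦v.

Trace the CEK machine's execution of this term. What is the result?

Answer: 5

Execution trace:
0. [C=(((λx. 4) (5 - 7)) - (let x = (-1 - 0) in x)) | E=∅ | K=∅]
1. [C=((λx. 4) (5 - 7)) | E=∅ | K=[subR]]
2. [C=(λx. 4) | E=∅ | K=[arg :: subR]]
3. [C=(5 - 7) | E=∅ | K=[fun :: subR]]
4. [C=5 | E=∅ | K=[subR :: fun :: subR]]
5. [C=7 | E=∅ | K=[subL(5) :: fun :: subR]]
6. [C=4 | E={x↦-2} | K=[subR]]
7. [C=(let x = (-1 - 0) in x) | E=∅ | K=[subL(4)]]
8. [C=(-1 - 0) | E=∅ | K=[let x :: subL(4)]]
9. [C=-1 | E=∅ | K=[subR :: let x :: subL(4)]]
10. [C=0 | E=∅ | K=[subL(-1) :: let x :: subL(4)]]
11. [C=x | E={x↦-1} | K=[subL(4)]]
→ final value 5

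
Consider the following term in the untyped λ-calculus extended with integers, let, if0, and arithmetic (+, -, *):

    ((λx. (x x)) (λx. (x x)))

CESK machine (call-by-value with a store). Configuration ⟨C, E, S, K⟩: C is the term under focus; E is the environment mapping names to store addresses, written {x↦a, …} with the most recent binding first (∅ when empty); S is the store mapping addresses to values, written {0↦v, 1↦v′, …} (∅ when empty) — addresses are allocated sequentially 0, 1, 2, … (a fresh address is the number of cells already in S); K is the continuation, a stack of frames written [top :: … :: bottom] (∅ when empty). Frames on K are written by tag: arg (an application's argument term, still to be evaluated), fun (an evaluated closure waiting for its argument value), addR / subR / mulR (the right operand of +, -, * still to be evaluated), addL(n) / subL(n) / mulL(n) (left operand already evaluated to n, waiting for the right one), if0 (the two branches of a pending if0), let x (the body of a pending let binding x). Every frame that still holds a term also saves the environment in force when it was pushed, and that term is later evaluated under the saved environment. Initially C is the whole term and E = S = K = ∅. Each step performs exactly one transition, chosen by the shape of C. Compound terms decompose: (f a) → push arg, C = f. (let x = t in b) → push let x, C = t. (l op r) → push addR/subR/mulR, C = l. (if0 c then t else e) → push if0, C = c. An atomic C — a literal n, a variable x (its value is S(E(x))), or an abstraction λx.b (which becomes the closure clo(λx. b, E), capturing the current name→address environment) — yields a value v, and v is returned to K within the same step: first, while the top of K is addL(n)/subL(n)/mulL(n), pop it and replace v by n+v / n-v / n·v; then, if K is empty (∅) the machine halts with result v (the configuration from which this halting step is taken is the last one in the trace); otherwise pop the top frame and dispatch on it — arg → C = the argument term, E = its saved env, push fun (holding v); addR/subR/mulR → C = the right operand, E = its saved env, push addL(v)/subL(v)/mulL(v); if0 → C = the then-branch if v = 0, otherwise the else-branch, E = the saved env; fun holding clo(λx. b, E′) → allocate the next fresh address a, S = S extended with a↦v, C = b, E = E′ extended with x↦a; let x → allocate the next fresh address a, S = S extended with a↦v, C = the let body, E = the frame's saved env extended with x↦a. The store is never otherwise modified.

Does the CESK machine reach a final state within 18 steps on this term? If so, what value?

step 0: ⟨C=((λx. (x x)) (λx. (x x))); E=∅; S=∅; K=∅⟩
step 1: ⟨C=(λx. (x x)); E=∅; S=∅; K=[arg]⟩
step 2: ⟨C=(λx. (x x)); E=∅; S=∅; K=[fun]⟩
step 3: ⟨C=(x x); E={x↦0}; S={0↦clo(λx. (x x), ∅)}; K=∅⟩
step 4: ⟨C=x; E={x↦0}; S={0↦clo(λx. (x x), ∅)}; K=[arg]⟩
step 5: ⟨C=x; E={x↦0}; S={0↦clo(λx. (x x), ∅)}; K=[fun]⟩
step 6: ⟨C=(x x); E={x↦1}; S={0↦clo(λx. (x x), ∅), 1↦clo(λx. (x x), ∅)}; K=∅⟩
step 7: ⟨C=x; E={x↦1}; S={0↦clo(λx. (x x), ∅), 1↦clo(λx. (x x), ∅)}; K=[arg]⟩
step 8: ⟨C=x; E={x↦1}; S={0↦clo(λx. (x x), ∅), 1↦clo(λx. (x x), ∅)}; K=[fun]⟩
step 9: ⟨C=(x x); E={x↦2}; S={0↦clo(λx. (x x), ∅), 1↦clo(λx. (x x), ∅), 2↦clo(λx. (x x), ∅)}; K=∅⟩
step 10: ⟨C=x; E={x↦2}; S={0↦clo(λx. (x x), ∅), 1↦clo(λx. (x x), ∅), 2↦clo(λx. (x x), ∅)}; K=[arg]⟩
step 11: ⟨C=x; E={x↦2}; S={0↦clo(λx. (x x), ∅), 1↦clo(λx. (x x), ∅), 2↦clo(λx. (x x), ∅)}; K=[fun]⟩
step 12: ⟨C=(x x); E={x↦3}; S={0↦clo(λx. (x x), ∅), 1↦clo(λx. (x x), ∅), 2↦clo(λx. (x x), ∅), 3↦clo(λx. (x x), ∅)}; K=∅⟩
step 13: ⟨C=x; E={x↦3}; S={0↦clo(λx. (x x), ∅), 1↦clo(λx. (x x), ∅), 2↦clo(λx. (x x), ∅), 3↦clo(λx. (x x), ∅)}; K=[arg]⟩
step 14: ⟨C=x; E={x↦3}; S={0↦clo(λx. (x x), ∅), 1↦clo(λx. (x x), ∅), 2↦clo(λx. (x x), ∅), 3↦clo(λx. (x x), ∅)}; K=[fun]⟩
step 15: ⟨C=(x x); E={x↦4}; S={0↦clo(λx. (x x), ∅), 1↦clo(λx. (x x), ∅), 2↦clo(λx. (x x), ∅), 3↦clo(λx. (x x), ∅), 4↦clo(λx. (x x), ∅)}; K=∅⟩
step 16: ⟨C=x; E={x↦4}; S={0↦clo(λx. (x x), ∅), 1↦clo(λx. (x x), ∅), 2↦clo(λx. (x x), ∅), 3↦clo(λx. (x x), ∅), 4↦clo(λx. (x x), ∅)}; K=[arg]⟩
step 17: ⟨C=x; E={x↦4}; S={0↦clo(λx. (x x), ∅), 1↦clo(λx. (x x), ∅), 2↦clo(λx. (x x), ∅), 3↦clo(λx. (x x), ∅), 4↦clo(λx. (x x), ∅)}; K=[fun]⟩
step 18: ⟨C=(x x); E={x↦5}; S={0↦clo(λx. (x x), ∅), 1↦clo(λx. (x x), ∅), 2↦clo(λx. (x x), ∅), 3↦clo(λx. (x x), ∅), 4↦clo(λx. (x x), ∅), 5↦clo(λx. (x x), ∅)}; K=∅⟩
→ 18 transitions taken and the configuration is still not final: no result within 18 steps

Answer: DIVERGES (no final state within 18 steps)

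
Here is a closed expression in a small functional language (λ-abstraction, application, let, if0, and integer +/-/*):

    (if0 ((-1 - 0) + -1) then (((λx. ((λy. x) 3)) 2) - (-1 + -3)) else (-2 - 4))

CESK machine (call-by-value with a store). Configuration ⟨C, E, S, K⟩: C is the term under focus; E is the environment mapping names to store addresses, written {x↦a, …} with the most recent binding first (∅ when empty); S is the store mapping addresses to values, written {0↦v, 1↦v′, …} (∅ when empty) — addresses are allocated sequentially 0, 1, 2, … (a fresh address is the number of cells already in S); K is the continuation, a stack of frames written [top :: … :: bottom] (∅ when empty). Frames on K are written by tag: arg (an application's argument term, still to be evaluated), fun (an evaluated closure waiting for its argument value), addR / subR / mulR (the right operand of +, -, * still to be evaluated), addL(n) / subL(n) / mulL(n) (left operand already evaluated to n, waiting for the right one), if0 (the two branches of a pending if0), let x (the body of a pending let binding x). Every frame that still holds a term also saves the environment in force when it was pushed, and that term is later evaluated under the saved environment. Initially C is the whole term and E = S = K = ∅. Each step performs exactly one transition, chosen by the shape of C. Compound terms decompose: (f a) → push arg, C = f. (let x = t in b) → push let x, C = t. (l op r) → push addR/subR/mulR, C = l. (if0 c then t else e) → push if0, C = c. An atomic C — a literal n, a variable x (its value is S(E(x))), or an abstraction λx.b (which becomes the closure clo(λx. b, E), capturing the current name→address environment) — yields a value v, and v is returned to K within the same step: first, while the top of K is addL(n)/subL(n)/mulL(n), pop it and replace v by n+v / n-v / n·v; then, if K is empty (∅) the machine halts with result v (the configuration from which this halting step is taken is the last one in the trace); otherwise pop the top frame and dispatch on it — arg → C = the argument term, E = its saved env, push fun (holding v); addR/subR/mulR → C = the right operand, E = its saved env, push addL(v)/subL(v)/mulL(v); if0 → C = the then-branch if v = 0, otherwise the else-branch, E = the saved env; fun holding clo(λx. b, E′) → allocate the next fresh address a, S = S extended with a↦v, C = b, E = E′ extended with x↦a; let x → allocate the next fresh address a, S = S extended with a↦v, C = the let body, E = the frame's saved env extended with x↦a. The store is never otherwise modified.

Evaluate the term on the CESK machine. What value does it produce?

Answer: -6

Derivation:
t=0: [C=(if0 ((-1 - 0) + -1) then (((λx. ((λy. x) 3)) 2) - (-1 + -3)) else (-2 - 4)) | E=∅ | S=∅ | K=∅]
t=1: [C=((-1 - 0) + -1) | E=∅ | S=∅ | K=[if0]]
t=2: [C=(-1 - 0) | E=∅ | S=∅ | K=[addR :: if0]]
t=3: [C=-1 | E=∅ | S=∅ | K=[subR :: addR :: if0]]
t=4: [C=0 | E=∅ | S=∅ | K=[subL(-1) :: addR :: if0]]
t=5: [C=-1 | E=∅ | S=∅ | K=[addL(-1) :: if0]]
t=6: [C=(-2 - 4) | E=∅ | S=∅ | K=∅]
t=7: [C=-2 | E=∅ | S=∅ | K=[subR]]
t=8: [C=4 | E=∅ | S=∅ | K=[subL(-2)]]
→ final value -6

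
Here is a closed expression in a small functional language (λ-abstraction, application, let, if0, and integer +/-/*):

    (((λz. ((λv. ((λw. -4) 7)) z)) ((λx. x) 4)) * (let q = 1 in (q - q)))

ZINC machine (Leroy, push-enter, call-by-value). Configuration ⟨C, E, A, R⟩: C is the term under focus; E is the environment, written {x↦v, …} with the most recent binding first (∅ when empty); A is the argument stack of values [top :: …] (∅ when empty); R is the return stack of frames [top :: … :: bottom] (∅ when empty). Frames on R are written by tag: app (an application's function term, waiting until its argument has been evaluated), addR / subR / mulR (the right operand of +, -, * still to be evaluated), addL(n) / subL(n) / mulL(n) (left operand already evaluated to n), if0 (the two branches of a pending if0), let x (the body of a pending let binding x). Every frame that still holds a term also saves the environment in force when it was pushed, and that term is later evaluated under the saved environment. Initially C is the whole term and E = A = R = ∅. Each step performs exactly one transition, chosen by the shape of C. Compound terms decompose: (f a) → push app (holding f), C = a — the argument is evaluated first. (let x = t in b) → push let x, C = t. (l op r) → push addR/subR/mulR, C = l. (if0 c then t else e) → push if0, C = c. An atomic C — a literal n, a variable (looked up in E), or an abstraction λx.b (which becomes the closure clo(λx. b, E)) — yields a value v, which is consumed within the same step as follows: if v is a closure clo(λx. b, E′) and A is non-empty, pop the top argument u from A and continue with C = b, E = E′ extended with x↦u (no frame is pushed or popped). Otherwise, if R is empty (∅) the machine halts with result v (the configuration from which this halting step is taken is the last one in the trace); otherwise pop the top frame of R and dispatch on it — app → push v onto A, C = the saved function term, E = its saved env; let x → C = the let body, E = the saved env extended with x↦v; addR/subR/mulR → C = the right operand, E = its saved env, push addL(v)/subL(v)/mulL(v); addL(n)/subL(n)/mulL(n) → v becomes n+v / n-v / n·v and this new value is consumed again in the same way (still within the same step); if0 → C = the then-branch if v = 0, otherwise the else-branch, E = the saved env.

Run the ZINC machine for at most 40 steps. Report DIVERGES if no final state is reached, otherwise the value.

t=0: <C=(((λz. ((λv. ((λw. -4) 7)) z)) ((λx. x) 4)) * (let q = 1 in (q - q))), E=∅, A=∅, R=∅>
t=1: <C=((λz. ((λv. ((λw. -4) 7)) z)) ((λx. x) 4)), E=∅, A=∅, R=[mulR]>
t=2: <C=((λx. x) 4), E=∅, A=∅, R=[app :: mulR]>
t=3: <C=4, E=∅, A=∅, R=[app :: app :: mulR]>
t=4: <C=(λx. x), E=∅, A=[4], R=[app :: mulR]>
t=5: <C=x, E={x↦4}, A=∅, R=[app :: mulR]>
t=6: <C=(λz. ((λv. ((λw. -4) 7)) z)), E=∅, A=[4], R=[mulR]>
t=7: <C=((λv. ((λw. -4) 7)) z), E={z↦4}, A=∅, R=[mulR]>
t=8: <C=z, E={z↦4}, A=∅, R=[app :: mulR]>
t=9: <C=(λv. ((λw. -4) 7)), E={z↦4}, A=[4], R=[mulR]>
t=10: <C=((λw. -4) 7), E={v↦4, z↦4}, A=∅, R=[mulR]>
t=11: <C=7, E={v↦4, z↦4}, A=∅, R=[app :: mulR]>
t=12: <C=(λw. -4), E={v↦4, z↦4}, A=[7], R=[mulR]>
t=13: <C=-4, E={w↦7, v↦4, z↦4}, A=∅, R=[mulR]>
t=14: <C=(let q = 1 in (q - q)), E=∅, A=∅, R=[mulL(-4)]>
t=15: <C=1, E=∅, A=∅, R=[let q :: mulL(-4)]>
t=16: <C=(q - q), E={q↦1}, A=∅, R=[mulL(-4)]>
t=17: <C=q, E={q↦1}, A=∅, R=[subR :: mulL(-4)]>
t=18: <C=q, E={q↦1}, A=∅, R=[subL(1) :: mulL(-4)]>
→ final value 0

Answer: 0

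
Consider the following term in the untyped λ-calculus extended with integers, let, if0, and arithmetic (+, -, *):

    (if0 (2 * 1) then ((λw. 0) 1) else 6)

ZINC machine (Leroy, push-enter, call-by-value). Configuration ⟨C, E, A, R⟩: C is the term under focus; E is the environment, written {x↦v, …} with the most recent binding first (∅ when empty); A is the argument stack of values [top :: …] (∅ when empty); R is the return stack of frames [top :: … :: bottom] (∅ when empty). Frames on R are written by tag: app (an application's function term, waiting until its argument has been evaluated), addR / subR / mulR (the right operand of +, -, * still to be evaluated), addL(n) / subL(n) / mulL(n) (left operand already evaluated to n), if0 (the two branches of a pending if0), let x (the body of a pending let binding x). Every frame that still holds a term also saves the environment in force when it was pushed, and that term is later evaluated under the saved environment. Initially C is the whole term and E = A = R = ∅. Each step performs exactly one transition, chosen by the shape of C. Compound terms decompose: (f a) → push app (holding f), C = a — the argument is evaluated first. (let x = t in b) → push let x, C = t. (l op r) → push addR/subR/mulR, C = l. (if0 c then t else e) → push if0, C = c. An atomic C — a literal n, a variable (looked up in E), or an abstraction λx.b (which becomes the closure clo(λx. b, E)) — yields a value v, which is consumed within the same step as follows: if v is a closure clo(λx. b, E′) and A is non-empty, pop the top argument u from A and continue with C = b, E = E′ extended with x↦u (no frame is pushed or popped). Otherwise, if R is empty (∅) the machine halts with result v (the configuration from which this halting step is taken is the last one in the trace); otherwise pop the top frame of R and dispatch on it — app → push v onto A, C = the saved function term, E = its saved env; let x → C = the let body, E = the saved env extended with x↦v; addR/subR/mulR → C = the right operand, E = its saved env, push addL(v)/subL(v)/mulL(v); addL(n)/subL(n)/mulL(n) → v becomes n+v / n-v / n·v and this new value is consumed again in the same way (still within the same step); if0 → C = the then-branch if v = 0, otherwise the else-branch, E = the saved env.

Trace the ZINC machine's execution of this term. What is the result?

Answer: 6

Execution trace:
step 0: <C=(if0 (2 * 1) then ((λw. 0) 1) else 6), E=∅, A=∅, R=∅>
step 1: <C=(2 * 1), E=∅, A=∅, R=[if0]>
step 2: <C=2, E=∅, A=∅, R=[mulR :: if0]>
step 3: <C=1, E=∅, A=∅, R=[mulL(2) :: if0]>
step 4: <C=6, E=∅, A=∅, R=∅>
→ final value 6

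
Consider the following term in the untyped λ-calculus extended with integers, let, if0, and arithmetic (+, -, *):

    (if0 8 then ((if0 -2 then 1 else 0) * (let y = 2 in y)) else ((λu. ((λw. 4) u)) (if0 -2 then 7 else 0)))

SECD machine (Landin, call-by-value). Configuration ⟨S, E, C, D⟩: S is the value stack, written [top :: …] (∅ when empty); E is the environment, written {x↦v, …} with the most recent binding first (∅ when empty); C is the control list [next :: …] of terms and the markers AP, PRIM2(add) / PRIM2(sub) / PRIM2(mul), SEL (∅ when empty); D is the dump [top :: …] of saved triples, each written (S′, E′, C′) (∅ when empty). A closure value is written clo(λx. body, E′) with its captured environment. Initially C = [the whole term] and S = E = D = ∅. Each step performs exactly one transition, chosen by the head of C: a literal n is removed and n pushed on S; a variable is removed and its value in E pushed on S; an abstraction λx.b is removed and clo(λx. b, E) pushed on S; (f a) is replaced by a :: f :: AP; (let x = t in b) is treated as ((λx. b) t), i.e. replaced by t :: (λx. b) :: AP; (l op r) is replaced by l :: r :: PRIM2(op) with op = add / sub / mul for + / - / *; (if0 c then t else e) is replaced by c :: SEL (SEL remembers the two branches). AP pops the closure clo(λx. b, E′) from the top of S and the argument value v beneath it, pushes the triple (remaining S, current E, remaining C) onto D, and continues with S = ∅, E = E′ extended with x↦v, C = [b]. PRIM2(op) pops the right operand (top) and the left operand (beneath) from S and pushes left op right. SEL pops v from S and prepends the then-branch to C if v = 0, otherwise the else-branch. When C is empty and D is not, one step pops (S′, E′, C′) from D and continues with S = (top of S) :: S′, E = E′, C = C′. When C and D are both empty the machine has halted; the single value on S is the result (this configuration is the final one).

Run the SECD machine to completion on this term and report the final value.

step 0: ⟨S=∅; E=∅; C=[(if0 8 then ((if0 -2 then 1 else 0) * (let y = 2 in y)) else ((λu. ((λw. 4) u)) (if0 -2 then 7 else 0)))]; D=∅⟩
step 1: ⟨S=∅; E=∅; C=[8 :: SEL]; D=∅⟩
step 2: ⟨S=[8]; E=∅; C=[SEL]; D=∅⟩
step 3: ⟨S=∅; E=∅; C=[((λu. ((λw. 4) u)) (if0 -2 then 7 else 0))]; D=∅⟩
step 4: ⟨S=∅; E=∅; C=[(if0 -2 then 7 else 0) :: (λu. ((λw. 4) u)) :: AP]; D=∅⟩
step 5: ⟨S=∅; E=∅; C=[-2 :: SEL :: (λu. ((λw. 4) u)) :: AP]; D=∅⟩
step 6: ⟨S=[-2]; E=∅; C=[SEL :: (λu. ((λw. 4) u)) :: AP]; D=∅⟩
step 7: ⟨S=∅; E=∅; C=[0 :: (λu. ((λw. 4) u)) :: AP]; D=∅⟩
step 8: ⟨S=[0]; E=∅; C=[(λu. ((λw. 4) u)) :: AP]; D=∅⟩
step 9: ⟨S=[clo(λu. ((λw. 4) u), ∅) :: 0]; E=∅; C=[AP]; D=∅⟩
step 10: ⟨S=∅; E={u↦0}; C=[((λw. 4) u)]; D=[(∅, ∅, ∅)]⟩
step 11: ⟨S=∅; E={u↦0}; C=[u :: (λw. 4) :: AP]; D=[(∅, ∅, ∅)]⟩
step 12: ⟨S=[0]; E={u↦0}; C=[(λw. 4) :: AP]; D=[(∅, ∅, ∅)]⟩
step 13: ⟨S=[clo(λw. 4, {u↦0}) :: 0]; E={u↦0}; C=[AP]; D=[(∅, ∅, ∅)]⟩
step 14: ⟨S=∅; E={w↦0, u↦0}; C=[4]; D=[(∅, {u↦0}, ∅) :: (∅, ∅, ∅)]⟩
step 15: ⟨S=[4]; E={w↦0, u↦0}; C=∅; D=[(∅, {u↦0}, ∅) :: (∅, ∅, ∅)]⟩
step 16: ⟨S=[4]; E={u↦0}; C=∅; D=[(∅, ∅, ∅)]⟩
step 17: ⟨S=[4]; E=∅; C=∅; D=∅⟩
→ final value 4

Answer: 4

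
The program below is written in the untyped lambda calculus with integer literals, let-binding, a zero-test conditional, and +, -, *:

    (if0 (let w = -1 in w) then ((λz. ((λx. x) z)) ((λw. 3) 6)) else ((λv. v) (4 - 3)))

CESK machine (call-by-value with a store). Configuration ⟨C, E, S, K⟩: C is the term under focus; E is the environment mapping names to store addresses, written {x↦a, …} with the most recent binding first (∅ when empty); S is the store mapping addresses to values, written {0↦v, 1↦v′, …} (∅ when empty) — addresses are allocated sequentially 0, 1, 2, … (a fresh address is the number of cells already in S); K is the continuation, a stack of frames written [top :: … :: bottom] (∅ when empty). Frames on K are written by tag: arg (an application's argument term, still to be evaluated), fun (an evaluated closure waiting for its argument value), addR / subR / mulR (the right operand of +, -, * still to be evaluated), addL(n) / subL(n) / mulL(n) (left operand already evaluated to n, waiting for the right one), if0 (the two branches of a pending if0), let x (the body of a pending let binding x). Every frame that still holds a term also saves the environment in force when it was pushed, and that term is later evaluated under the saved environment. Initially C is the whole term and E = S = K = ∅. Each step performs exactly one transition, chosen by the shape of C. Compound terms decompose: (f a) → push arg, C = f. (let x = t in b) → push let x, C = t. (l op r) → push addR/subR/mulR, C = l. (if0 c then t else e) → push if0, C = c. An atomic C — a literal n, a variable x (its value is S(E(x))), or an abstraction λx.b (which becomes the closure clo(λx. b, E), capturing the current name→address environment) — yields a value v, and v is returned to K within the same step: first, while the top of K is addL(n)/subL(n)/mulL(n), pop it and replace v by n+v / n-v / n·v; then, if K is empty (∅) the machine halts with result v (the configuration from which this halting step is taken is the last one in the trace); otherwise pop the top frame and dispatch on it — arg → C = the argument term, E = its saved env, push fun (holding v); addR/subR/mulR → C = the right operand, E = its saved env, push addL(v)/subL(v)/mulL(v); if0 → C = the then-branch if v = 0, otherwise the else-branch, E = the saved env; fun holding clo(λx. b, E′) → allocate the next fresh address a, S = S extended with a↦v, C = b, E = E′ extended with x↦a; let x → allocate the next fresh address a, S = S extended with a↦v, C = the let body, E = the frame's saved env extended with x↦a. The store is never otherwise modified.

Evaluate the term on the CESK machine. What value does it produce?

Answer: 1

Machine steps:
step 0: [C=(if0 (let w = -1 in w) then ((λz. ((λx. x) z)) ((λw. 3) 6)) else ((λv. v) (4 - 3))) | E=∅ | S=∅ | K=∅]
step 1: [C=(let w = -1 in w) | E=∅ | S=∅ | K=[if0]]
step 2: [C=-1 | E=∅ | S=∅ | K=[let w :: if0]]
step 3: [C=w | E={w↦0} | S={0↦-1} | K=[if0]]
step 4: [C=((λv. v) (4 - 3)) | E=∅ | S={0↦-1} | K=∅]
step 5: [C=(λv. v) | E=∅ | S={0↦-1} | K=[arg]]
step 6: [C=(4 - 3) | E=∅ | S={0↦-1} | K=[fun]]
step 7: [C=4 | E=∅ | S={0↦-1} | K=[subR :: fun]]
step 8: [C=3 | E=∅ | S={0↦-1} | K=[subL(4) :: fun]]
step 9: [C=v | E={v↦1} | S={0↦-1, 1↦1} | K=∅]
→ final value 1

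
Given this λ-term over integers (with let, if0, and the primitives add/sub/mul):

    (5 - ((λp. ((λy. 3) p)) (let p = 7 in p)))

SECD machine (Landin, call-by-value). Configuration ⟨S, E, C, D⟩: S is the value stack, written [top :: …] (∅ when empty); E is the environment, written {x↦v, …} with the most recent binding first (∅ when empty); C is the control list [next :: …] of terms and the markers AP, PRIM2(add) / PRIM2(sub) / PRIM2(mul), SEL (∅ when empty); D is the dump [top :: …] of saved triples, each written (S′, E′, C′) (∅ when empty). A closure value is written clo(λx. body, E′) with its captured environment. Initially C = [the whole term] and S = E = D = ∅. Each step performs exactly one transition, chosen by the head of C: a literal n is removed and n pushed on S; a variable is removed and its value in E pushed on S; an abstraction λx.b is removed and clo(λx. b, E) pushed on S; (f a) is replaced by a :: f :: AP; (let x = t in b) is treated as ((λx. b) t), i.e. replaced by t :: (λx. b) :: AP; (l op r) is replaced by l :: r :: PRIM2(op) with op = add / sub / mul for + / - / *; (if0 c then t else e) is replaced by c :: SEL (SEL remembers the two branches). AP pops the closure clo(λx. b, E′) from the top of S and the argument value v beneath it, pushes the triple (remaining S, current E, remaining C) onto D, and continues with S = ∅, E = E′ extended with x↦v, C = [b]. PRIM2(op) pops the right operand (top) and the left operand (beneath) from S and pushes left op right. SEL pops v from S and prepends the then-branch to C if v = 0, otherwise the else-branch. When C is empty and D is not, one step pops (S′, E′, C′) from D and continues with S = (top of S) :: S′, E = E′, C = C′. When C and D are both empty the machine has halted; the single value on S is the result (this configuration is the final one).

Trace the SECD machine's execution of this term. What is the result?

Answer: 2

Machine steps:
t=0: ⟨S=∅; E=∅; C=[(5 - ((λp. ((λy. 3) p)) (let p = 7 in p)))]; D=∅⟩
t=1: ⟨S=∅; E=∅; C=[5 :: ((λp. ((λy. 3) p)) (let p = 7 in p)) :: PRIM2(sub)]; D=∅⟩
t=2: ⟨S=[5]; E=∅; C=[((λp. ((λy. 3) p)) (let p = 7 in p)) :: PRIM2(sub)]; D=∅⟩
t=3: ⟨S=[5]; E=∅; C=[(let p = 7 in p) :: (λp. ((λy. 3) p)) :: AP :: PRIM2(sub)]; D=∅⟩
t=4: ⟨S=[5]; E=∅; C=[7 :: (λp. p) :: AP :: (λp. ((λy. 3) p)) :: AP :: PRIM2(sub)]; D=∅⟩
t=5: ⟨S=[7 :: 5]; E=∅; C=[(λp. p) :: AP :: (λp. ((λy. 3) p)) :: AP :: PRIM2(sub)]; D=∅⟩
t=6: ⟨S=[clo(λp. p, ∅) :: 7 :: 5]; E=∅; C=[AP :: (λp. ((λy. 3) p)) :: AP :: PRIM2(sub)]; D=∅⟩
t=7: ⟨S=∅; E={p↦7}; C=[p]; D=[([5], ∅, [(λp. ((λy. 3) p)) :: AP :: PRIM2(sub)])]⟩
t=8: ⟨S=[7]; E={p↦7}; C=∅; D=[([5], ∅, [(λp. ((λy. 3) p)) :: AP :: PRIM2(sub)])]⟩
t=9: ⟨S=[7 :: 5]; E=∅; C=[(λp. ((λy. 3) p)) :: AP :: PRIM2(sub)]; D=∅⟩
t=10: ⟨S=[clo(λp. ((λy. 3) p), ∅) :: 7 :: 5]; E=∅; C=[AP :: PRIM2(sub)]; D=∅⟩
t=11: ⟨S=∅; E={p↦7}; C=[((λy. 3) p)]; D=[([5], ∅, [PRIM2(sub)])]⟩
t=12: ⟨S=∅; E={p↦7}; C=[p :: (λy. 3) :: AP]; D=[([5], ∅, [PRIM2(sub)])]⟩
t=13: ⟨S=[7]; E={p↦7}; C=[(λy. 3) :: AP]; D=[([5], ∅, [PRIM2(sub)])]⟩
t=14: ⟨S=[clo(λy. 3, {p↦7}) :: 7]; E={p↦7}; C=[AP]; D=[([5], ∅, [PRIM2(sub)])]⟩
t=15: ⟨S=∅; E={y↦7, p↦7}; C=[3]; D=[(∅, {p↦7}, ∅) :: ([5], ∅, [PRIM2(sub)])]⟩
t=16: ⟨S=[3]; E={y↦7, p↦7}; C=∅; D=[(∅, {p↦7}, ∅) :: ([5], ∅, [PRIM2(sub)])]⟩
t=17: ⟨S=[3]; E={p↦7}; C=∅; D=[([5], ∅, [PRIM2(sub)])]⟩
t=18: ⟨S=[3 :: 5]; E=∅; C=[PRIM2(sub)]; D=∅⟩
t=19: ⟨S=[2]; E=∅; C=∅; D=∅⟩
→ final value 2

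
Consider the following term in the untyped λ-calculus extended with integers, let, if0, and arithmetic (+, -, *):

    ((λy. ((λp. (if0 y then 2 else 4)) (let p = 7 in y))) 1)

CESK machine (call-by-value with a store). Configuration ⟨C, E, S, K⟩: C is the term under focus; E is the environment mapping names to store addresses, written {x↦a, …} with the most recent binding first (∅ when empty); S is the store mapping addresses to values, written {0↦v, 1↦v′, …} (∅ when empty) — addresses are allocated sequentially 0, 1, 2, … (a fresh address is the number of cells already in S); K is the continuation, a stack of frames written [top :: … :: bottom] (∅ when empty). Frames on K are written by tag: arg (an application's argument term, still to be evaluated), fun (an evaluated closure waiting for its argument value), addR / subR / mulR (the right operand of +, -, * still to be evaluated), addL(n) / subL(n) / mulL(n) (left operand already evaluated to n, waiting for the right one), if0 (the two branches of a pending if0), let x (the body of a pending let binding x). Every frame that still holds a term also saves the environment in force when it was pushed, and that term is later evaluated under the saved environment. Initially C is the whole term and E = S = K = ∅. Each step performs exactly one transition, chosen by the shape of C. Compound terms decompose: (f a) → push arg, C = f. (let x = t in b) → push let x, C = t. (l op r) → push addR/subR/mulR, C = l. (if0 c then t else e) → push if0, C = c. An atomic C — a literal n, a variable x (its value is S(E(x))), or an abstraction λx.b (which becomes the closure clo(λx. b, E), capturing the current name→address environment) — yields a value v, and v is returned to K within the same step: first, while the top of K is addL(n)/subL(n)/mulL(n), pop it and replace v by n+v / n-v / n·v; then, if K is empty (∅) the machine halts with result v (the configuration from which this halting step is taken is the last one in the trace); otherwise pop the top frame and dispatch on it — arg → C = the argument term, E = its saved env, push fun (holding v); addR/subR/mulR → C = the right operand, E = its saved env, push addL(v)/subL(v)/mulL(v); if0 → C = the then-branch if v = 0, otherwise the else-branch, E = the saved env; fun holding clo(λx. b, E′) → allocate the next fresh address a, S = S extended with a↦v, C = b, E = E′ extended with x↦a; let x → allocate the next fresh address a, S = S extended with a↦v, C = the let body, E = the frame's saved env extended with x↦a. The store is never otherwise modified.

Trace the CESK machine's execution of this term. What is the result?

Answer: 4

Derivation:
step 0: <C=((λy. ((λp. (if0 y then 2 else 4)) (let p = 7 in y))) 1), E=∅, S=∅, K=∅>
step 1: <C=(λy. ((λp. (if0 y then 2 else 4)) (let p = 7 in y))), E=∅, S=∅, K=[arg]>
step 2: <C=1, E=∅, S=∅, K=[fun]>
step 3: <C=((λp. (if0 y then 2 else 4)) (let p = 7 in y)), E={y↦0}, S={0↦1}, K=∅>
step 4: <C=(λp. (if0 y then 2 else 4)), E={y↦0}, S={0↦1}, K=[arg]>
step 5: <C=(let p = 7 in y), E={y↦0}, S={0↦1}, K=[fun]>
step 6: <C=7, E={y↦0}, S={0↦1}, K=[let p :: fun]>
step 7: <C=y, E={p↦1, y↦0}, S={0↦1, 1↦7}, K=[fun]>
step 8: <C=(if0 y then 2 else 4), E={p↦2, y↦0}, S={0↦1, 1↦7, 2↦1}, K=∅>
step 9: <C=y, E={p↦2, y↦0}, S={0↦1, 1↦7, 2↦1}, K=[if0]>
step 10: <C=4, E={p↦2, y↦0}, S={0↦1, 1↦7, 2↦1}, K=∅>
→ final value 4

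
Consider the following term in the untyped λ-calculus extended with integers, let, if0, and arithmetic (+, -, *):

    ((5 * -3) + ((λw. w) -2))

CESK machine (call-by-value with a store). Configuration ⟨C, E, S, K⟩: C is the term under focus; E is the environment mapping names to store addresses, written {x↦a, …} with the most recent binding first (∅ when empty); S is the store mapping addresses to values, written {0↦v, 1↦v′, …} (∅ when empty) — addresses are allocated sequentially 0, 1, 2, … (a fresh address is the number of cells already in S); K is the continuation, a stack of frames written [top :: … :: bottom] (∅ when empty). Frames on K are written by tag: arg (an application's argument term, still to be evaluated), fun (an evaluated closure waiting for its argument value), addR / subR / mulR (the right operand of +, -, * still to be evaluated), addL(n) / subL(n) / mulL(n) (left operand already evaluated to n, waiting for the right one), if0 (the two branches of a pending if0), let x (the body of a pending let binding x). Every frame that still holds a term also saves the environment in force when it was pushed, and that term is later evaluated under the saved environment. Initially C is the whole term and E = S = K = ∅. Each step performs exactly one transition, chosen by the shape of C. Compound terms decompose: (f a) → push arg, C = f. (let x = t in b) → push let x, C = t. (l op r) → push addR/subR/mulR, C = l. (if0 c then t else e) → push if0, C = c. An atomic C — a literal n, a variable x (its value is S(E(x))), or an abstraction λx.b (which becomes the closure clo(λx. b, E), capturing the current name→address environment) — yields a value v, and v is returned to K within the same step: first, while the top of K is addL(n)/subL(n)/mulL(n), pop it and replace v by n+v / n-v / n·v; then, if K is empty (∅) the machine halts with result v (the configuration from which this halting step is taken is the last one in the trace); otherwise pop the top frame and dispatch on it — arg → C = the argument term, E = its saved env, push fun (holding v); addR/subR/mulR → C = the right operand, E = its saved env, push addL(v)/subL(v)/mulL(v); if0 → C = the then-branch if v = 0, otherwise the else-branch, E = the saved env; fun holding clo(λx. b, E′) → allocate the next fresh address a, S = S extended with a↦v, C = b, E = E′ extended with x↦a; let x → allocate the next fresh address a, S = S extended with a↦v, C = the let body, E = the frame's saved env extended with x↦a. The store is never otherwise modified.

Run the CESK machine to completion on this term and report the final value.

Answer: -17

Execution trace:
0. ⟨C=((5 * -3) + ((λw. w) -2)); E=∅; S=∅; K=∅⟩
1. ⟨C=(5 * -3); E=∅; S=∅; K=[addR]⟩
2. ⟨C=5; E=∅; S=∅; K=[mulR :: addR]⟩
3. ⟨C=-3; E=∅; S=∅; K=[mulL(5) :: addR]⟩
4. ⟨C=((λw. w) -2); E=∅; S=∅; K=[addL(-15)]⟩
5. ⟨C=(λw. w); E=∅; S=∅; K=[arg :: addL(-15)]⟩
6. ⟨C=-2; E=∅; S=∅; K=[fun :: addL(-15)]⟩
7. ⟨C=w; E={w↦0}; S={0↦-2}; K=[addL(-15)]⟩
→ final value -17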